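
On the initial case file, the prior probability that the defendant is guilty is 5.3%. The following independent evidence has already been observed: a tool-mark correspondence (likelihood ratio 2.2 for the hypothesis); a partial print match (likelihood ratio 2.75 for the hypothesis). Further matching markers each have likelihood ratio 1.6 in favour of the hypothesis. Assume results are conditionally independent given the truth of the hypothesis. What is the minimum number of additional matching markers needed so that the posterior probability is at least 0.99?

Prior odds = 0.053/0.947 = 53/947.
Combined Bayes factor of the evidence already in hand = 2.2 × 2.75 = 6.05.
Odds after that evidence = (53/947) × 6.05 = 6413/18940.
Target odds = 0.99/0.01 = 99.
Need 1.6ⁿ ≥ 99 ÷ (6413/18940) = 170460/583.
1.6¹² ≈281.475 falls short of 170460/583 but 1.6¹³ ≈450.36 reaches it, so n = 13.

13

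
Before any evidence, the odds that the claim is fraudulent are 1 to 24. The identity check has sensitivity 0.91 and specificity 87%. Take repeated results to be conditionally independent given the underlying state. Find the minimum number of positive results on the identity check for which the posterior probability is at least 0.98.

4

Prior odds = 1/24.
False-positive rate = 1 − 0.87 = 0.13; likelihood ratio of a positive = 0.91/0.13 = 7.
Target posterior odds = 0.98/0.02 = 49.
Need (1/24) × 7ⁿ ≥ 49, i.e. 7ⁿ ≥ 1176.
7³ = 343 falls short of 1176 but 7⁴ = 2401 reaches it, so n = 4.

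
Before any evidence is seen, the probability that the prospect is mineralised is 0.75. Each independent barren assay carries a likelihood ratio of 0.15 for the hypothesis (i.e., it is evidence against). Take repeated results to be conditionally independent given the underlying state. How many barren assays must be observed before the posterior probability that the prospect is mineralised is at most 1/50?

Prior odds: 0.75 ÷ 0.25 = 3.
Likelihood ratio per barren assay = 0.15.
Target posterior odds = 0.02/0.98 = 1/49.
Need 3 × 0.15ⁿ ≤ 1/49, i.e. 0.15ⁿ ≤ 1/147.
0.15² = 0.0225 is still above 1/147 but 0.15³ = 0.003375 is at or below it, so n = 3.

3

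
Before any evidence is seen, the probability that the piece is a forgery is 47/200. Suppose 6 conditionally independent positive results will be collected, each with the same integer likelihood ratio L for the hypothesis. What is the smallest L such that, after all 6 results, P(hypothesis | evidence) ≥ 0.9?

2

Prior odds = 0.235/0.765 = 47/153.
Target odds = 0.9/0.1 = 9.
Need L⁶ ≥ 9 ÷ (47/153) = 1377/47.
1⁶ = 1 < 1377/47 ≤ 64 = 2⁶, so L = 2.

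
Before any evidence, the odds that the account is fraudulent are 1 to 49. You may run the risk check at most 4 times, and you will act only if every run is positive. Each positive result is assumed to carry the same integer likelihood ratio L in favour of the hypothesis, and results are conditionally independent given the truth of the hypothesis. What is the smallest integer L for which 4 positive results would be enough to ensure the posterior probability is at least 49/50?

Prior odds = 1/49.
Target odds = 0.98/0.02 = 49.
Need L⁴ ≥ 49 ÷ (1/49) = 2401.
6⁴ = 1296 < 2401 ≤ 2401 = 7⁴, so L = 7.

7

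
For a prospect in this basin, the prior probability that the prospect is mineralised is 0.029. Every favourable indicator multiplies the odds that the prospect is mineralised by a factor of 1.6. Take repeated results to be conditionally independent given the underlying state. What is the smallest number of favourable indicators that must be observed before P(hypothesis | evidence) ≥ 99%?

18

Prior odds = 0.029/0.971 = 29/971.
Likelihood ratio per favourable indicator = 1.6.
Target odds: 0.99 ÷ 0.01 = 99.
Need (29/971) × 1.6ⁿ ≥ 99, i.e. 1.6ⁿ ≥ 96129/29.
1.6¹⁷ ≈2951.48 falls short of 96129/29 but 1.6¹⁸ ≈4722.37 reaches it, so n = 18.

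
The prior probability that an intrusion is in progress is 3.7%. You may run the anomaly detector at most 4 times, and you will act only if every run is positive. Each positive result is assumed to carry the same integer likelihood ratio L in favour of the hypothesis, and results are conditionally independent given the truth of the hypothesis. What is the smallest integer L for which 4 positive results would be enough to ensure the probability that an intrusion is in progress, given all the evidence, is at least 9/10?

4

Prior odds = 0.037/0.963 = 37/963.
Target odds = 0.9/0.1 = 9.
Need L⁴ ≥ 9 ÷ (37/963) = 8667/37.
3⁴ = 81 < 8667/37 ≤ 256 = 4⁴, so L = 4.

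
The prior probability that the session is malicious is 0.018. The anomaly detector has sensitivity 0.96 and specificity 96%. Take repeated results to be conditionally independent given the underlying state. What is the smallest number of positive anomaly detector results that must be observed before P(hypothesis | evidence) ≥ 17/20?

2

Prior odds: 0.018 ÷ 0.982 = 9/491.
False-positive rate = 1 − 0.96 = 0.04; likelihood ratio of a positive = 0.96/0.04 = 24.
Target odds: 0.85 ÷ 0.15 = 17/3.
Require 24ⁿ ≥ 17/3 ÷ (9/491) = 8347/27.
24¹ = 24 falls short of 8347/27 but 24² = 576 reaches it, so n = 2.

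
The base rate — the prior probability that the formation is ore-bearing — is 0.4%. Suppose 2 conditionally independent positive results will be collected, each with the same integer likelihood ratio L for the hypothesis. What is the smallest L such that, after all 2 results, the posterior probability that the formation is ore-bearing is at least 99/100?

158

Prior odds = 0.004/0.996 = 1/249.
Target odds = 0.99/0.01 = 99.
Need L² ≥ 99 ÷ (1/249) = 24651.
157² = 24649 < 24651 ≤ 24964 = 158², so L = 158.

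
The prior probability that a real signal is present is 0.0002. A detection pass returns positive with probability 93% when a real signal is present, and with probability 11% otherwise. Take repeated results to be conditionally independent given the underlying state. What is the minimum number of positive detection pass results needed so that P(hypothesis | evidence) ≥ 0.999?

8

Prior odds = 0.0002/0.9998 = 1/4999.
Likelihood ratio of a positive result = 0.93/0.11 = 93/11.
Target posterior odds = 0.999/0.001 = 999.
Require (93/11)ⁿ ≥ 999 ÷ (1/4999) = 4994001.
(93/11)⁷ ≈3.08768e+06 falls short of 4994001 but (93/11)⁸ ≈2.61049e+07 reaches it, so n = 8.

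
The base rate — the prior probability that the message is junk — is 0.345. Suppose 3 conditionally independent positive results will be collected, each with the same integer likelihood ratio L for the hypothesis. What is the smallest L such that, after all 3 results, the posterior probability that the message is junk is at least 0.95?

4

Prior odds = 0.345/0.655 = 69/131.
Target odds = 0.95/0.05 = 19.
Need L³ ≥ 19 ÷ (69/131) = 2489/69.
3³ = 27 < 2489/69 ≤ 64 = 4³, so L = 4.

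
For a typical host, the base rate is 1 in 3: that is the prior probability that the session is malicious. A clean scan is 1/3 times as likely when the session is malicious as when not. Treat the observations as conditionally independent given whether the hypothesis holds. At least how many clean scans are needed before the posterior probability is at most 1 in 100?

4

Prior odds = (1/3)/(2/3) = 0.5.
Likelihood ratio per clean scan = 1/3.
Target posterior odds = 0.01/0.99 = 1/99.
Need 0.5 × (1/3)ⁿ ≤ 1/99, i.e. (1/3)ⁿ ≤ 2/99.
(1/3)³ = 1/27 is still above 2/99 but (1/3)⁴ = 1/81 is at or below it, so n = 4.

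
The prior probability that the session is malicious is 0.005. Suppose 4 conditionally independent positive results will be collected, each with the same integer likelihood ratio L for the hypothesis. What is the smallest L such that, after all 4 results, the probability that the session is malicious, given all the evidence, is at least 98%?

Prior odds = 0.005/0.995 = 1/199.
Target odds = 0.98/0.02 = 49.
Need L⁴ ≥ 49 ÷ (1/199) = 9751.
9⁴ = 6561 < 9751 ≤ 10000 = 10⁴, so L = 10.

10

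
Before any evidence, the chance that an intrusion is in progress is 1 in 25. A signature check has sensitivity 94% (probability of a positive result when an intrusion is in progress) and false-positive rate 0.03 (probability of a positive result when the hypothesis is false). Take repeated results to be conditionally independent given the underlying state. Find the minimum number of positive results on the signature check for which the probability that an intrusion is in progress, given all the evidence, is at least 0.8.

Prior odds = 0.04/0.96 = 1/24.
Likelihood ratio of a positive result = 0.94/0.03 = 94/3.
Target posterior odds = 0.8/0.2 = 4.
Need (1/24) × (94/3)ⁿ ≥ 4, i.e. (94/3)ⁿ ≥ 96.
(94/3)¹ = 94/3 falls short of 96 but (94/3)² = 8836/9 reaches it, so n = 2.

2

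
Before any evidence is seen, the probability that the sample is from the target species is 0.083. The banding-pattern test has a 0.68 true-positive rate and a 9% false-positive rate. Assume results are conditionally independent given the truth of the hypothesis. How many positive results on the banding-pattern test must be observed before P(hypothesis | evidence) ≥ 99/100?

4

Prior odds: 0.083 ÷ 0.917 = 83/917.
Likelihood ratio of a positive result = 0.68/0.09 = 68/9.
Target odds: 0.99 ÷ 0.01 = 99.
Need (83/917) × (68/9)ⁿ ≥ 99, i.e. (68/9)ⁿ ≥ 90783/83.
(68/9)³ = 314432/729 falls short of 90783/83 but (68/9)⁴ = 21381376/6561 reaches it, so n = 4.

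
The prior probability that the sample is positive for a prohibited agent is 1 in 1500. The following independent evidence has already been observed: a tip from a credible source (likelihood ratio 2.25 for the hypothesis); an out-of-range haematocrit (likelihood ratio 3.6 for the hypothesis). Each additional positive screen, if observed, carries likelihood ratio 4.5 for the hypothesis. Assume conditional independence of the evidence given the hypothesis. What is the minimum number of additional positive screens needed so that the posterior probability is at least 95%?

6

Prior odds = (1/1500)/(1499/1500) = 1/1499.
Combined Bayes factor of the evidence already in hand = 2.25 × 3.6 = 8.1.
Odds after that evidence = (1/1499) × 8.1 = 81/14990.
Target odds = 0.95/0.05 = 19.
Need 4.5ⁿ ≥ 19 ÷ (81/14990) = 284810/81.
4.5⁵ = 1845.28125 falls short of 284810/81 but 4.5⁶ = 8303.765625 reaches it, so n = 6.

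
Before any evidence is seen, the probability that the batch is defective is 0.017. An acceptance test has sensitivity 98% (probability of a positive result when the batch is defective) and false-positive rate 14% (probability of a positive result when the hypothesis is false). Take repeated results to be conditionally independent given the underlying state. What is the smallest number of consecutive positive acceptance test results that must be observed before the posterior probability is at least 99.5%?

Prior odds: 0.017 ÷ 0.983 = 17/983.
Likelihood ratio of a positive result = 0.98/0.14 = 7.
Target posterior odds = 0.995/0.005 = 199.
Need (17/983) × 7ⁿ ≥ 199, i.e. 7ⁿ ≥ 195617/17.
7⁴ = 2401 falls short of 195617/17 but 7⁵ = 16807 reaches it, so n = 5.

5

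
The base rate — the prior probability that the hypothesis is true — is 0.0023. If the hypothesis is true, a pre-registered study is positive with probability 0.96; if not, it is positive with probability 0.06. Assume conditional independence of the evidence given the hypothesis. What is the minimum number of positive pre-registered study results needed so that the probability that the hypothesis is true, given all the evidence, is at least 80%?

Prior odds = 0.0023/0.9977 = 23/9977.
Likelihood ratio of a positive = 0.96/0.06 = 16.
Target posterior odds = 0.8/0.2 = 4.
Require 16ⁿ ≥ 4 ÷ (23/9977) = 39908/23.
16² = 256 falls short of 39908/23 but 16³ = 4096 reaches it, so n = 3.

3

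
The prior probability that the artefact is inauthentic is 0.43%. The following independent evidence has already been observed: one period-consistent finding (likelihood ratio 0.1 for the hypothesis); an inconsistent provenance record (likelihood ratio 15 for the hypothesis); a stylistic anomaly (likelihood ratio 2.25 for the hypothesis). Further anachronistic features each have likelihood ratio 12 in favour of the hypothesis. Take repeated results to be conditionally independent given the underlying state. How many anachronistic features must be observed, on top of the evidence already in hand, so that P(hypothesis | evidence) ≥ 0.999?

5

Prior odds = 0.0043/0.9957 = 43/9957.
Combined Bayes factor of the evidence already in hand = 0.1 × 15 × 2.25 = 3.375.
Odds after that evidence = (43/9957) × 3.375 = 387/26552.
Target odds = 0.999/0.001 = 999.
Need 12ⁿ ≥ 999 ÷ (387/26552) = 2947272/43.
12⁴ = 20736 falls short of 2947272/43 but 12⁵ = 248832 reaches it, so n = 5.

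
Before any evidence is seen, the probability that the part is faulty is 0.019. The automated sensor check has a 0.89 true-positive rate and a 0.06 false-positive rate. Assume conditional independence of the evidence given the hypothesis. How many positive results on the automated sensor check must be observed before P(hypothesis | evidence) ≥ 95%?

Prior odds: 0.019 ÷ 0.981 = 19/981.
Likelihood ratio of a positive result = 0.89/0.06 = 89/6.
Target posterior odds = 0.95/0.05 = 19.
Need (19/981) × (89/6)ⁿ ≥ 19, i.e. (89/6)ⁿ ≥ 981.
(89/6)² = 7921/36 falls short of 981 but (89/6)³ = 704969/216 reaches it, so n = 3.

3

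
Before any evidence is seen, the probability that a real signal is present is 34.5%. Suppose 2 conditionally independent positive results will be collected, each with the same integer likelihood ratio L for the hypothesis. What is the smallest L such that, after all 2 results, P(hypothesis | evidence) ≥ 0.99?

Prior odds = 0.345/0.655 = 69/131.
Target odds = 0.99/0.01 = 99.
Need L² ≥ 99 ÷ (69/131) = 4323/23.
13² = 169 < 4323/23 ≤ 196 = 14², so L = 14.

14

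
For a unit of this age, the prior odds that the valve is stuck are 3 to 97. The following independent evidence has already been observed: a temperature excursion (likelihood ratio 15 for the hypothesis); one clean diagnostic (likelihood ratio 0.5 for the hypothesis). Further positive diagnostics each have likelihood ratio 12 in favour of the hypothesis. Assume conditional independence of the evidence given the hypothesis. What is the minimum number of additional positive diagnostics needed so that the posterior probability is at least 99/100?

Prior odds = 3/97.
Combined Bayes factor of the evidence already in hand = 15 × 0.5 = 7.5.
Odds after that evidence = (3/97) × 7.5 = 45/194.
Target odds = 0.99/0.01 = 99.
Need 12ⁿ ≥ 99 ÷ (45/194) = 426.8.
12² = 144 falls short of 426.8 but 12³ = 1728 reaches it, so n = 3.

3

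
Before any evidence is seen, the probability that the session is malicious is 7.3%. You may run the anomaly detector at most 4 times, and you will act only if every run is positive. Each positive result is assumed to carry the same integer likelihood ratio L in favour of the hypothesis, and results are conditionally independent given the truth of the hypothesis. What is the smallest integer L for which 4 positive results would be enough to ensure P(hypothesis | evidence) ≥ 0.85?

Prior odds = 0.073/0.927 = 73/927.
Target odds = 0.85/0.15 = 17/3.
Need L⁴ ≥ 17/3 ÷ (73/927) = 5253/73.
2⁴ = 16 < 5253/73 ≤ 81 = 3⁴, so L = 3.

3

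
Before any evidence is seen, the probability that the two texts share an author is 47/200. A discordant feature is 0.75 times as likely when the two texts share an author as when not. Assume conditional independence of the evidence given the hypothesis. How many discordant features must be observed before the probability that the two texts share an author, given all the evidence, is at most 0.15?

2

Prior odds: 0.235 ÷ 0.765 = 47/153.
Likelihood ratio per discordant feature = 0.75.
Target odds: 0.15 ÷ 0.85 = 3/17.
Need (47/153) × 0.75ⁿ ≤ 3/17, i.e. 0.75ⁿ ≤ 27/47.
0.75¹ = 0.75 is still above 27/47 but 0.75² = 0.5625 is at or below it, so n = 2.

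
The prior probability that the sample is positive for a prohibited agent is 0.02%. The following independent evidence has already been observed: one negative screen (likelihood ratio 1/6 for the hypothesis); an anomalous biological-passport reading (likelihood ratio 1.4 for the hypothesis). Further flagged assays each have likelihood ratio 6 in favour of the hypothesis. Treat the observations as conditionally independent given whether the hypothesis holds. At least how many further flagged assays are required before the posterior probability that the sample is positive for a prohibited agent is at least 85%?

7

Prior odds = 0.0002/0.9998 = 1/4999.
Combined Bayes factor of the evidence already in hand = (1/6) × 1.4 = 7/30.
Odds after that evidence = (1/4999) × 7/30 = 7/149970.
Target odds = 0.85/0.15 = 17/3.
Need 6ⁿ ≥ 17/3 ÷ (7/149970) = 849830/7.
6⁶ = 46656 falls short of 849830/7 but 6⁷ = 279936 reaches it, so n = 7.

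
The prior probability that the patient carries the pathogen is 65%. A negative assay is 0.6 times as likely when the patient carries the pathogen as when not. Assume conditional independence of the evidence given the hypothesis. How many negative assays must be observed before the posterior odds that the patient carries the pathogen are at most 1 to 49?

9

Prior odds = 0.65/0.35 = 13/7.
Likelihood ratio per negative assay = 0.6.
Target odds = 1/49.
Require 0.6ⁿ ≤ 1/49 ÷ (13/7) = 1/91.
0.6⁸ = 6561/390625 is still above 1/91 but 0.6⁹ = 19683/1953125 is at or below it, so n = 9.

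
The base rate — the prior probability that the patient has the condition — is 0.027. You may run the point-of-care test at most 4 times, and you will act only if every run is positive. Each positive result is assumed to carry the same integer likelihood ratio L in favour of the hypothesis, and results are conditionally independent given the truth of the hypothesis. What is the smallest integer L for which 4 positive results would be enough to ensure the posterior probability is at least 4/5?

Prior odds = 0.027/0.973 = 27/973.
Target odds = 0.8/0.2 = 4.
Need L⁴ ≥ 4 ÷ (27/973) = 3892/27.
3⁴ = 81 < 3892/27 ≤ 256 = 4⁴, so L = 4.

4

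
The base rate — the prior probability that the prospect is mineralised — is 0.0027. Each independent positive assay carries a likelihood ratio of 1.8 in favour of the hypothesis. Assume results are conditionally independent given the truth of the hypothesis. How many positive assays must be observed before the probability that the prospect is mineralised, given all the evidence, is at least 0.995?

20

Prior odds = 0.0027/0.9973 = 27/9973.
Likelihood ratio per positive assay = 1.8.
Target odds: 0.995 ÷ 0.005 = 199.
Need (27/9973) × 1.8ⁿ ≥ 199, i.e. 1.8ⁿ ≥ 1984627/27.
1.8¹⁹ ≈70823.5 falls short of 1984627/27 but 1.8²⁰ ≈127482 reaches it, so n = 20.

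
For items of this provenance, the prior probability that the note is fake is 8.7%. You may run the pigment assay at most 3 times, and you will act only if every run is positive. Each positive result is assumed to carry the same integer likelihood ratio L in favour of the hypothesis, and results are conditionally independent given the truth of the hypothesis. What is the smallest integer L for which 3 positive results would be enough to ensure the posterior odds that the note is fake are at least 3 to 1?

Prior odds = 0.087/0.913 = 87/913.
Target odds = 3.
Need L³ ≥ 3 ÷ (87/913) = 913/29.
3³ = 27 < 913/29 ≤ 64 = 4³, so L = 4.

4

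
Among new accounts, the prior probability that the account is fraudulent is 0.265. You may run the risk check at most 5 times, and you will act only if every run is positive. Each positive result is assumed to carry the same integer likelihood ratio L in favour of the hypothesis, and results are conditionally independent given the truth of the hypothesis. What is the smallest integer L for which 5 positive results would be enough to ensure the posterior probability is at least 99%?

Prior odds = 0.265/0.735 = 53/147.
Target odds = 0.99/0.01 = 99.
Need L⁵ ≥ 99 ÷ (53/147) = 14553/53.
3⁵ = 243 < 14553/53 ≤ 1024 = 4⁵, so L = 4.

4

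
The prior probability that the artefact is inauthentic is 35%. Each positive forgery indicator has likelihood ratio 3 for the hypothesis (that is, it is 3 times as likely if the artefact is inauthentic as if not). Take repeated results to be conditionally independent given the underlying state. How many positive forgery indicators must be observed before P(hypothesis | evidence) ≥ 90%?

Prior odds: 0.35 ÷ 0.65 = 7/13.
Likelihood ratio per positive forgery indicator = 3.
Target posterior odds = 0.9/0.1 = 9.
Require 3ⁿ ≥ 9 ÷ (7/13) = 117/7.
3² = 9 falls short of 117/7 but 3³ = 27 reaches it, so n = 3.

3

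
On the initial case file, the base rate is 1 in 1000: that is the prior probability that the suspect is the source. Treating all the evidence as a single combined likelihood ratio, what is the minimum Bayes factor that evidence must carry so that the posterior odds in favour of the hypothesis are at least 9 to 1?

Prior odds = 0.001/0.999 = 1/999.
Target odds = 9.
Required Bayes factor = 9 ÷ (1/999) = 8991.

8991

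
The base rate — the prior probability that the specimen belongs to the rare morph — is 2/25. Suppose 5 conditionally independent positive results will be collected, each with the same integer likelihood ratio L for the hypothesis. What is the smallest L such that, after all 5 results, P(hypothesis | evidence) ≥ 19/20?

3

Prior odds = 0.08/0.92 = 2/23.
Target odds = 0.95/0.05 = 19.
Need L⁵ ≥ 19 ÷ (2/23) = 218.5.
2⁵ = 32 < 218.5 ≤ 243 = 3⁵, so L = 3.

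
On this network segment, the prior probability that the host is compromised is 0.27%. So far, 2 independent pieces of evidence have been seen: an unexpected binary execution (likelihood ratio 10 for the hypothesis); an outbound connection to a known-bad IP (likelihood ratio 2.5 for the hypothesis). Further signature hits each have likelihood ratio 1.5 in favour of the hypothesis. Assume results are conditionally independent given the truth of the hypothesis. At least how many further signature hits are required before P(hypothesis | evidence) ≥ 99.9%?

Prior odds = 0.0027/0.9973 = 27/9973.
Combined Bayes factor of the evidence already in hand = 10 × 2.5 = 25.
Odds after that evidence = (27/9973) × 25 = 675/9973.
Target odds = 0.999/0.001 = 999.
Need 1.5ⁿ ≥ 999 ÷ (675/9973) = 14760.04.
1.5²³ ≈11222.7 falls short of 14760.04 but 1.5²⁴ ≈16834.1 reaches it, so n = 24.

24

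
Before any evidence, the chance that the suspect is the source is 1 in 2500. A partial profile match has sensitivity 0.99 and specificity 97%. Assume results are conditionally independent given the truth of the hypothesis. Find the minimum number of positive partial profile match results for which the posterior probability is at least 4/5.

Prior odds = 0.0004/0.9996 = 1/2499.
False-positive rate = 1 − 0.97 = 0.03; likelihood ratio of a positive = 0.99/0.03 = 33.
Target posterior odds = 0.8/0.2 = 4.
Need (1/2499) × 33ⁿ ≥ 4, i.e. 33ⁿ ≥ 9996.
33² = 1089 falls short of 9996 but 33³ = 35937 reaches it, so n = 3.

3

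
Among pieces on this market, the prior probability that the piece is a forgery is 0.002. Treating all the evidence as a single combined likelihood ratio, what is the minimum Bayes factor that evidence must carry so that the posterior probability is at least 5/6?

Prior odds = 0.002/0.998 = 1/499.
Target odds = (5/6)/(1/6) = 5.
Required Bayes factor = 5 ÷ (1/499) = 2495.

2495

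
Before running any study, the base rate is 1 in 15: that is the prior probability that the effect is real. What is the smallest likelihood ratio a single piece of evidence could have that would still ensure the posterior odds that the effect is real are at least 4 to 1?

Prior odds = (1/15)/(14/15) = 1/14.
Target odds = 4.
Required Bayes factor = 4 ÷ (1/14) = 56.

56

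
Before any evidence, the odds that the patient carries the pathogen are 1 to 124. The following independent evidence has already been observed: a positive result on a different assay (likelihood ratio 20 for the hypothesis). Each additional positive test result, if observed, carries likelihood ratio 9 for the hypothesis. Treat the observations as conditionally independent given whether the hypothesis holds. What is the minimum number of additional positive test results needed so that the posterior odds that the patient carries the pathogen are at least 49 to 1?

3

Prior odds = 1/124.
Bayes factor of the evidence already in hand = 20.
Odds after that evidence = (1/124) × 20 = 5/31.
Target odds = 49.
Need 9ⁿ ≥ 49 ÷ (5/31) = 303.8.
9² = 81 falls short of 303.8 but 9³ = 729 reaches it, so n = 3.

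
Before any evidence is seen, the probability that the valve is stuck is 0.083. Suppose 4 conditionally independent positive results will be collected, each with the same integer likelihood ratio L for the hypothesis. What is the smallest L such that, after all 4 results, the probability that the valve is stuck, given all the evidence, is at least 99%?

6

Prior odds = 0.083/0.917 = 83/917.
Target odds = 0.99/0.01 = 99.
Need L⁴ ≥ 99 ÷ (83/917) = 90783/83.
5⁴ = 625 < 90783/83 ≤ 1296 = 6⁴, so L = 6.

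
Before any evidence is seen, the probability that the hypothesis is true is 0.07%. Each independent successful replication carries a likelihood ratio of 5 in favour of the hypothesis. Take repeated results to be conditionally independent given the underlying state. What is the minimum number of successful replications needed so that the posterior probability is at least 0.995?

Prior odds = 0.0007/0.9993 = 7/9993.
Likelihood ratio per successful replication = 5.
Target odds: 0.995 ÷ 0.005 = 199.
Require 5ⁿ ≥ 199 ÷ (7/9993) = 1988607/7.
5⁷ = 78125 falls short of 1988607/7 but 5⁸ = 390625 reaches it, so n = 8.

8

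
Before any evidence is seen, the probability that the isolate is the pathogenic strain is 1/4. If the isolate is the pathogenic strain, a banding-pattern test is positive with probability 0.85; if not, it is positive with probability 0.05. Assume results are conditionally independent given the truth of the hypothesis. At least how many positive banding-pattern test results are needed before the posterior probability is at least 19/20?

2

Prior odds = 0.25/0.75 = 1/3.
Likelihood ratio of a positive = 0.85/0.05 = 17.
Target posterior odds = 0.95/0.05 = 19.
Need (1/3) × 17ⁿ ≥ 19, i.e. 17ⁿ ≥ 57.
17¹ = 17 falls short of 57 but 17² = 289 reaches it, so n = 2.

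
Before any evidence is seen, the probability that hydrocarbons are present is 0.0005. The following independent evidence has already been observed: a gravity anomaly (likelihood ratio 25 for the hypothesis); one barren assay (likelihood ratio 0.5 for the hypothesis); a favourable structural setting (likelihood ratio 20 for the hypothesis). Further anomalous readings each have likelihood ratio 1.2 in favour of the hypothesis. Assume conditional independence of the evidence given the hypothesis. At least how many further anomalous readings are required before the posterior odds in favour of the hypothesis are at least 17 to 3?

21

Prior odds = 0.0005/0.9995 = 1/1999.
Combined Bayes factor of the evidence already in hand = 25 × 0.5 × 20 = 250.
Odds after that evidence = (1/1999) × 250 = 250/1999.
Target odds = 17/3.
Need 1.2ⁿ ≥ 17/3 ÷ (250/1999) = 33983/750.
1.2²⁰ ≈38.3376 falls short of 33983/750 but 1.2²¹ ≈46.0051 reaches it, so n = 21.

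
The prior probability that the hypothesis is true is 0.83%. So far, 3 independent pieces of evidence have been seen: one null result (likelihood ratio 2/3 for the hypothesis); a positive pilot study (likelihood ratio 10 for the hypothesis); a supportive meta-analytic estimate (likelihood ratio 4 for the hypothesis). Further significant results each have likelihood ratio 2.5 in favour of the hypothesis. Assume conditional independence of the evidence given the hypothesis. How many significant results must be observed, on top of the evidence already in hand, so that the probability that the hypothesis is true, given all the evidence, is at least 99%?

7

Prior odds = 0.0083/0.9917 = 83/9917.
Combined Bayes factor of the evidence already in hand = (2/3) × 10 × 4 = 80/3.
Odds after that evidence = (83/9917) × 80/3 = 6640/29751.
Target odds = 0.99/0.01 = 99.
Need 2.5ⁿ ≥ 99 ÷ (6640/29751) = 2945349/6640.
2.5⁶ = 244.140625 falls short of 2945349/6640 but 2.5⁷ = 610.3515625 reaches it, so n = 7.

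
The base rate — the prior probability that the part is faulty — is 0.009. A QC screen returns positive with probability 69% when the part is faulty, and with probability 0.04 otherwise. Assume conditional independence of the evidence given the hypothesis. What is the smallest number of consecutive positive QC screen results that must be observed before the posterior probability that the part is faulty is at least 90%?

Prior odds = 0.009/0.991 = 9/991.
Likelihood ratio of a positive result = 0.69/0.04 = 17.25.
Target posterior odds = 0.9/0.1 = 9.
Need (9/991) × 17.25ⁿ ≥ 9, i.e. 17.25ⁿ ≥ 991.
17.25² = 297.5625 falls short of 991 but 17.25³ = 5132.953125 reaches it, so n = 3.

3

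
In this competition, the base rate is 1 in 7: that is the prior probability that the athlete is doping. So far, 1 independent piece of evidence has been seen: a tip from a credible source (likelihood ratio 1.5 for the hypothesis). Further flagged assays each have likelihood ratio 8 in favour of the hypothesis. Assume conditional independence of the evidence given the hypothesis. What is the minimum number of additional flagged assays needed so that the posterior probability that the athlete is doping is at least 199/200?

Prior odds = (1/7)/(6/7) = 1/6.
Bayes factor of the evidence already in hand = 1.5.
Odds after that evidence = (1/6) × 1.5 = 0.25.
Target odds = 0.995/0.005 = 199.
Need 8ⁿ ≥ 199 ÷ 0.25 = 796.
8³ = 512 falls short of 796 but 8⁴ = 4096 reaches it, so n = 4.

4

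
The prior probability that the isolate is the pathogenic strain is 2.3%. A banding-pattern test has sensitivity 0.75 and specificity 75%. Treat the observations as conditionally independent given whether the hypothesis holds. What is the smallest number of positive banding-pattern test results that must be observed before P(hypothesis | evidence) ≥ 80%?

5

Prior odds = 0.023/0.977 = 23/977.
False-positive rate = 1 − 0.75 = 0.25; likelihood ratio of a positive = 0.75/0.25 = 3.
Target odds: 0.8 ÷ 0.2 = 4.
Require 3ⁿ ≥ 4 ÷ (23/977) = 3908/23.
3⁴ = 81 falls short of 3908/23 but 3⁵ = 243 reaches it, so n = 5.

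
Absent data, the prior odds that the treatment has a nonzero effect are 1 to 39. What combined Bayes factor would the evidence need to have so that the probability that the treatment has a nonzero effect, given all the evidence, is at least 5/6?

195

Prior odds = 1/39.
Target odds = (5/6)/(1/6) = 5.
Required Bayes factor = 5 ÷ (1/39) = 195.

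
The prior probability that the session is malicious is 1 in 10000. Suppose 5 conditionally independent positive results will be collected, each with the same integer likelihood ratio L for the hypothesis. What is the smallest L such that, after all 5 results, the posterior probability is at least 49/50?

14

Prior odds = 0.0001/0.9999 = 1/9999.
Target odds = 0.98/0.02 = 49.
Need L⁵ ≥ 49 ÷ (1/9999) = 489951.
13⁵ = 371293 < 489951 ≤ 537824 = 14⁵, so L = 14.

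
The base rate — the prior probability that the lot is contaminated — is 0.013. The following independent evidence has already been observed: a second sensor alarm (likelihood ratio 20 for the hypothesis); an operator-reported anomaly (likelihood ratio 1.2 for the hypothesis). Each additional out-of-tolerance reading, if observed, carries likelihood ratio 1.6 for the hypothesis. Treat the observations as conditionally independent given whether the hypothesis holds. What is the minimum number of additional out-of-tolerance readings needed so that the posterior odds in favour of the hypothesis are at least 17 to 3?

7

Prior odds = 0.013/0.987 = 13/987.
Combined Bayes factor of the evidence already in hand = 20 × 1.2 = 24.
Odds after that evidence = (13/987) × 24 = 104/329.
Target odds = 17/3.
Need 1.6ⁿ ≥ 17/3 ÷ (104/329) = 5593/312.
1.6⁶ = 262144/15625 falls short of 5593/312 but 1.6⁷ = 2097152/78125 reaches it, so n = 7.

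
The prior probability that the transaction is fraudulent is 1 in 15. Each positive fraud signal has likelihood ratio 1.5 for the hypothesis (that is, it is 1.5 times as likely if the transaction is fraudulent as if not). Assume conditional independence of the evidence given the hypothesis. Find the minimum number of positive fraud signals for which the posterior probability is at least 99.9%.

Prior odds = (1/15)/(14/15) = 1/14.
Likelihood ratio per positive fraud signal = 1.5.
Target posterior odds = 0.999/0.001 = 999.
Require 1.5ⁿ ≥ 999 ÷ (1/14) = 13986.
1.5²³ ≈11222.7 falls short of 13986 but 1.5²⁴ ≈16834.1 reaches it, so n = 24.

24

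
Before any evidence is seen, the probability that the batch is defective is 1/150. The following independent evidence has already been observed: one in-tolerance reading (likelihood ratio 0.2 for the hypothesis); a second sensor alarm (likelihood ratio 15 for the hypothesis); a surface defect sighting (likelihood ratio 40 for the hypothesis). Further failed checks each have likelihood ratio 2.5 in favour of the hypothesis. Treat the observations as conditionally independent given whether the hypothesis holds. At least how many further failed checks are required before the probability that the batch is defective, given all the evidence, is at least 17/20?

Prior odds = (1/150)/(149/150) = 1/149.
Combined Bayes factor of the evidence already in hand = 0.2 × 15 × 40 = 120.
Odds after that evidence = (1/149) × 120 = 120/149.
Target odds = 0.85/0.15 = 17/3.
Need 2.5ⁿ ≥ 17/3 ÷ (120/149) = 2533/360.
2.5² = 6.25 falls short of 2533/360 but 2.5³ = 15.625 reaches it, so n = 3.

3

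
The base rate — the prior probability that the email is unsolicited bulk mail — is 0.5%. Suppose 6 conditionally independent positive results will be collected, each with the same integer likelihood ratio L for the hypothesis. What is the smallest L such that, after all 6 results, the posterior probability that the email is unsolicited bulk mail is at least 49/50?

5

Prior odds = 0.005/0.995 = 1/199.
Target odds = 0.98/0.02 = 49.
Need L⁶ ≥ 49 ÷ (1/199) = 9751.
4⁶ = 4096 < 9751 ≤ 15625 = 5⁶, so L = 5.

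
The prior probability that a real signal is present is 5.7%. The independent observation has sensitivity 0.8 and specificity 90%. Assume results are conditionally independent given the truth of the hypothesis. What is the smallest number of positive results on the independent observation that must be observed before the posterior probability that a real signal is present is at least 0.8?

Prior odds: 0.057 ÷ 0.943 = 57/943.
False-positive rate = 1 − 0.9 = 0.1; likelihood ratio of a positive = 0.8/0.1 = 8.
Target posterior odds = 0.8/0.2 = 4.
Need (57/943) × 8ⁿ ≥ 4, i.e. 8ⁿ ≥ 3772/57.
8² = 64 falls short of 3772/57 but 8³ = 512 reaches it, so n = 3.

3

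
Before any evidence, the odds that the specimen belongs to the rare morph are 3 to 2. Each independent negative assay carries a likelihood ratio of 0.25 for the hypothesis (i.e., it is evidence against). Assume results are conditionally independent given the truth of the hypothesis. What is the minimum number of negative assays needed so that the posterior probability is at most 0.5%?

Prior odds = 1.5.
Likelihood ratio per negative assay = 0.25.
Target odds: 0.005 ÷ 0.995 = 1/199.
Require 0.25ⁿ ≤ 1/199 ÷ 1.5 = 2/597.
0.25⁴ = 0.00390625 is still above 2/597 but 0.25⁵ = 1/1024 is at or below it, so n = 5.

5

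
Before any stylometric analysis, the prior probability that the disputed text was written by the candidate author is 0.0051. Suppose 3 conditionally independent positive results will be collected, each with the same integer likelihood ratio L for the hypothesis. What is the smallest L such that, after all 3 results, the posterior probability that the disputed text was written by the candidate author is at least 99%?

27

Prior odds = 0.0051/0.9949 = 51/9949.
Target odds = 0.99/0.01 = 99.
Need L³ ≥ 99 ÷ (51/9949) = 328317/17.
26³ = 17576 < 328317/17 ≤ 19683 = 27³, so L = 27.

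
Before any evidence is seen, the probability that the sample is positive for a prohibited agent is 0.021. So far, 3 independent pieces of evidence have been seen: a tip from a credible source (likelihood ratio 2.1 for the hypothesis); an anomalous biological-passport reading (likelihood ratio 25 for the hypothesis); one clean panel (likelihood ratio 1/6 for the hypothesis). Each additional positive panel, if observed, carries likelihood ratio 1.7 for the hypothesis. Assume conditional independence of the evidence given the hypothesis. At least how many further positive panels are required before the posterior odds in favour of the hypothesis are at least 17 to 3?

Prior odds = 0.021/0.979 = 21/979.
Combined Bayes factor of the evidence already in hand = 2.1 × 25 × (1/6) = 8.75.
Odds after that evidence = (21/979) × 8.75 = 735/3916.
Target odds = 17/3.
Need 1.7ⁿ ≥ 17/3 ÷ (735/3916) = 66572/2205.
1.7⁶ = 24137569/1000000 falls short of 66572/2205 but 1.7⁷ = 410338673/10000000 reaches it, so n = 7.

7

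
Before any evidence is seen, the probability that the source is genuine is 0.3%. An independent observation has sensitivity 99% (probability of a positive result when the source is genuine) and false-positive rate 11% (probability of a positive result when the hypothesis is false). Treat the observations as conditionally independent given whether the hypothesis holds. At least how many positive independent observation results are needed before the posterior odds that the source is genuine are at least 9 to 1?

4

Prior odds: 0.003 ÷ 0.997 = 3/997.
Likelihood ratio of a positive result = 0.99/0.11 = 9.
Target odds = 9.
Need (3/997) × 9ⁿ ≥ 9, i.e. 9ⁿ ≥ 2991.
9³ = 729 falls short of 2991 but 9⁴ = 6561 reaches it, so n = 4.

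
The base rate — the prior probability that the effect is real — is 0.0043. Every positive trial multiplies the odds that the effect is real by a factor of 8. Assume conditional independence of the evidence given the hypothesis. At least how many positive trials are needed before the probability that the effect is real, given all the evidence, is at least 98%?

Prior odds: 0.0043 ÷ 0.9957 = 43/9957.
Likelihood ratio per positive trial = 8.
Target odds: 0.98 ÷ 0.02 = 49.
Need (43/9957) × 8ⁿ ≥ 49, i.e. 8ⁿ ≥ 487893/43.
8⁴ = 4096 falls short of 487893/43 but 8⁵ = 32768 reaches it, so n = 5.

5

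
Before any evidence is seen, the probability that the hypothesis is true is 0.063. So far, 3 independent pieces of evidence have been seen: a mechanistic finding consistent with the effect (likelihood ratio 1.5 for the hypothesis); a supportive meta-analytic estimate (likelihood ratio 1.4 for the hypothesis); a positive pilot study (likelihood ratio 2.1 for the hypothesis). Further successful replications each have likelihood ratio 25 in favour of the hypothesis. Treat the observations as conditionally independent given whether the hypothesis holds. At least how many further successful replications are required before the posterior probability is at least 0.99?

2

Prior odds = 0.063/0.937 = 63/937.
Combined Bayes factor of the evidence already in hand = 1.5 × 1.4 × 2.1 = 4.41.
Odds after that evidence = (63/937) × 4.41 = 27783/93700.
Target odds = 0.99/0.01 = 99.
Need 25ⁿ ≥ 99 ÷ (27783/93700) = 1030700/3087.
25¹ = 25 falls short of 1030700/3087 but 25² = 625 reaches it, so n = 2.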